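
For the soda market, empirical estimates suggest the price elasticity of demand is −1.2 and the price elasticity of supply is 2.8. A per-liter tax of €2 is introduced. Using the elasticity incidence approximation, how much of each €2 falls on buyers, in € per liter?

Incidence ratio: buyers' share ≈ εs / (εs + |εd|) = 2.8 / (2.8 + 1.2) = 0.7.
So buyers bear ≈ 0.7 × €2 = €1.4; suppliers bear €0.6.

Buyers bear ≈ €1.4 per liter.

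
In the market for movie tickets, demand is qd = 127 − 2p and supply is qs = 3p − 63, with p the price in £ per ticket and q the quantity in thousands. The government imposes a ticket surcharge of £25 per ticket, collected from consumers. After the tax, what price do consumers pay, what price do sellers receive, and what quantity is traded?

Consumers pay £53; sellers receive £28; quantity = 21.

Before the tax: set 127 − 2p = 3p − 63 → p* = £38, q* = 51.
With the tax collected from consumers, demand (in seller-price terms) shifts: qd = 127 − 2(p + 25).
Solving gives q = 21 with consumers paying £53 and sellers receiving £28 (the £25 wedge).
The less price-elastic side of the market bears the larger share of a per-unit tax.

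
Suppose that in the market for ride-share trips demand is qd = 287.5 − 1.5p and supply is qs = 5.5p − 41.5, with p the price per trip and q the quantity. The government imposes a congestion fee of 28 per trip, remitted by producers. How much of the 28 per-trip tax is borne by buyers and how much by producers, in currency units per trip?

Before the tax: set 287.5 − 1.5p = 5.5p − 41.5 → p* = 47, q* = 217.
With the tax collected from producers, supply shifts: qs = 5.5(p − 28) − 41.5.
Solving gives q = 184 with buyers paying 69 and producers receiving 41 (the 28 wedge).
Burden on buyers: 22; on producers: 6. (They sum to 28.)
The less price-elastic side of the market bears the larger share of a per-unit tax.

Buyers bear 22 per trip; producers bear 6 per trip.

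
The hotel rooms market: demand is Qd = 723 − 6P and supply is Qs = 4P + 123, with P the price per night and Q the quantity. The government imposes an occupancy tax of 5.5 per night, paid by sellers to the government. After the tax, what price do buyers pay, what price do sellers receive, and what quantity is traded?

Buyers pay 62.2; sellers receive 56.7; quantity = 349.8.

Before the tax: set 723 − 6P = 4P + 123 → P* = 60, Q* = 363.
With the tax collected from sellers, supply shifts: Qs = 4(P − 5.5) + 123.
Solving gives Q = 349.8 with buyers paying 62.2 and sellers receiving 56.7 (the 5.5 wedge).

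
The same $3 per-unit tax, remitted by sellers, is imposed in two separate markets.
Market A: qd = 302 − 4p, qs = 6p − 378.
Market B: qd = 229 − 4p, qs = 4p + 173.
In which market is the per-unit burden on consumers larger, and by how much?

Market A: pre-tax p* = $68, q* = 30; post-tax q = 22.8; per-unit burden on consumers = $1.8.
Market B: pre-tax p* = $7, q* = 201; post-tax q = 195; per-unit burden on consumers = $1.5.
Difference: $1.8 vs $1.5 → market A is larger by $0.3.

Market A, by $0.3.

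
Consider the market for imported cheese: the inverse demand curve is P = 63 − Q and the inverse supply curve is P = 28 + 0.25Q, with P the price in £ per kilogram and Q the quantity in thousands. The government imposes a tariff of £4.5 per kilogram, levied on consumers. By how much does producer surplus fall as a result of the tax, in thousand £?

Producer surplus falls by £23.58 thousand.

Inverting to Q(P) form: Qd = 63 − P; Qs = 4P − 112.
Before the tax: set 63 − P = 4P − 112 → P* = £35, Q* = 28.
With the tax collected from consumers, demand (in seller-price terms) shifts: Qd = 63 − (P + 4.5).
New equilibrium: consumers pay £38.6, producers receive £34.1, Q = 24.4. (Wedge: Pb − Ps = 4.5.)
ΔPS is the trapezoid between Q = 24.4 and Q = 28 of height £0.9: ½ · (28 + 24.4) · 0.9 = £23.58.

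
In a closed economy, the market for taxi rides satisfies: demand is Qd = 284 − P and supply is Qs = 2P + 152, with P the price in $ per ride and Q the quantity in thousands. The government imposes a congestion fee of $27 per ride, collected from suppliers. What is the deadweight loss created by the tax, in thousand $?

Before the tax: set 284 − P = 2P + 152 → P* = $44, Q* = 240.
With the tax collected from suppliers, supply shifts: Qs = 2(P − 27) + 152.
Solving gives Q = 222 with consumers paying $62 and suppliers receiving $35 (the $27 wedge).
Quantity falls by |ΔQ| = |240 − 222| = 18.
DWL = ½ · t · |ΔQ| = ½ · 27 · 18 = $243.

Deadweight loss = $243 thousand.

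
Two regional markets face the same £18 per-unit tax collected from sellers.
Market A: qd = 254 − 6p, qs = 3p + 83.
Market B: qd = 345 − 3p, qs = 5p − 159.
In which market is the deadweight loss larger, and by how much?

Market A, by £20.25.

Market A: pre-tax p* = £19, q* = 140; post-tax q = 104; deadweight loss = £324.
Market B: pre-tax p* = £63, q* = 156; post-tax q = 122.25; deadweight loss = £303.75.
Difference: £324 vs £303.75 → market A is larger by £20.25.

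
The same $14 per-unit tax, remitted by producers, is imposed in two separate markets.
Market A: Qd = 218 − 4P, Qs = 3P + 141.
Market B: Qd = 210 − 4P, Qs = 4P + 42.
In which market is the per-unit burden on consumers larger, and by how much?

Market B, by $1.

Market A: pre-tax P* = $11, Q* = 174; post-tax Q = 150; per-unit burden on consumers = $6.
Market B: pre-tax P* = $21, Q* = 126; post-tax Q = 98; per-unit burden on consumers = $7.
Difference: $6 vs $7 → market B is larger by $1.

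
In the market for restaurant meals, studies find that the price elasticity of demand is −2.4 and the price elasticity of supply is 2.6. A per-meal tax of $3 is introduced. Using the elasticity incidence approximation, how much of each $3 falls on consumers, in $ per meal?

Consumers bear ≈ $1.56 per meal.

Incidence ratio: consumers' share ≈ εs / (εs + |εd|) = 2.6 / (2.6 + 2.4) = 0.52.
So consumers bear ≈ 0.52 × $3 = $1.56; sellers bear $1.44.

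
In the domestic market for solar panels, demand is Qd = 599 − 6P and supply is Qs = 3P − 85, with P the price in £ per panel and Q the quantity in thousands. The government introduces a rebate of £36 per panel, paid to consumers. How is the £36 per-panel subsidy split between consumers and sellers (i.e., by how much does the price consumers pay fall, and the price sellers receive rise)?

Before the subsidy: set 599 − 6P = 3P − 85 → P* = £76, Q* = 143.
With a per-unit subsidy paid to consumers, each effectively pays P − 36, so demand becomes Qd = 599 − 6(P − 36).
New equilibrium: consumers pay £64, sellers receive £100, Q = 215. (Wedge: Pb − Ps = −36.)
Gain to consumers: £12; to sellers: £24. (They sum to £36.)

Consumers gain £12 per panel; sellers gain £24 per panel.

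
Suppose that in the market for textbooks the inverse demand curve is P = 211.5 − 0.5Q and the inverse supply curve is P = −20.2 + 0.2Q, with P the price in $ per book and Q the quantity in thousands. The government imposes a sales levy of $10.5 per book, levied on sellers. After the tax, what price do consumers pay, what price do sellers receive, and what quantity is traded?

Consumers pay $53.5; sellers receive $43; quantity = 316.

Rewrite in direct form: Qd = 423 − 2P and Qs = 5P + 101.
Without the tax, 423 − 2P = 5P + 101 gives 7P = 322, so P* = $46 and Q* = 331.
With the tax collected from sellers, supply shifts: Qs = 5(P − 10.5) + 101.
New equilibrium: consumers pay $53.5, sellers receive $43, Q = 316. (Wedge: Pb − Ps = 10.5.)
The less price-elastic side of the market bears the larger share of a per-unit tax.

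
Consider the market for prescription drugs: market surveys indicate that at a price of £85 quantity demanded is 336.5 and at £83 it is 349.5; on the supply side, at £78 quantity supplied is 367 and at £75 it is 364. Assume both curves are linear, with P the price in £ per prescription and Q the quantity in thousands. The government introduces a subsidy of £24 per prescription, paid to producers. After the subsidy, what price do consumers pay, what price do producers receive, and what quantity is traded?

Consumers pay £76.8; producers receive £100.8; quantity = 389.8.

Demand slope: (349.5 − 336.5)/(83 − 85) = -6.5, so Qd = 889 − 6.5P.
Supply slope: (364 − 367)/(75 − 78) = 1, so Qs = P + 289.
Without the subsidy, 889 − 6.5P = P + 289 gives 7.5P = 600, so P* = £80 and Q* = 369.
With a per-unit subsidy paid to producers, each receives P + 24 per unit sold, so supply becomes Qs = (P + 24) + 289.
New equilibrium: consumers pay £76.8, producers receive £100.8, Q = 389.8. (Wedge: Pb − Ps = −24.)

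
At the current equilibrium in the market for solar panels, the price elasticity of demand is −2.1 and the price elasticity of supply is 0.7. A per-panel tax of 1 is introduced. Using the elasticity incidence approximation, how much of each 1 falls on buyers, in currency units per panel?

Incidence ratio: buyers' share ≈ εs / (εs + |εd|) = 0.7 / (0.7 + 2.1) = 0.25.
So buyers bear ≈ 0.25 × 1 = 0.25; producers bear 0.75.

Buyers bear ≈ 0.25 per panel.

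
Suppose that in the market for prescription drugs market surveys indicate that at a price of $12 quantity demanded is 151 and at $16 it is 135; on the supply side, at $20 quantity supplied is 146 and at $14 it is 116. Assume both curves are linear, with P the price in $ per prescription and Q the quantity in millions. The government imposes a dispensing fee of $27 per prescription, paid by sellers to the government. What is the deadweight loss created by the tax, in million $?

Demand slope: (135 − 151)/(16 − 12) = -4, so Qd = 199 − 4P.
Supply slope: (116 − 146)/(14 − 20) = 5, so Qs = 5P + 46.
Without the tax, 199 − 4P = 5P + 46 gives 9P = 153, so P* = $17 and Q* = 131.
With the tax collected from sellers, supply shifts: Qs = 5(P − 27) + 46.
Solving gives Q = 71 with buyers paying $32 and sellers receiving $5 (the $27 wedge).
Quantity falls by |ΔQ| = |131 − 71| = 60.
DWL = ½ · t · |ΔQ| = ½ · 27 · 60 = $810.

Deadweight loss = $810 million.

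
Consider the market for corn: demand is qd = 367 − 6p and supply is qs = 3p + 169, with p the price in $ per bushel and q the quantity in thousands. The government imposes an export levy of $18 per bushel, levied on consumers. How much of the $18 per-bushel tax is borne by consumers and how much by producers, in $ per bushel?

Before the tax: set 367 − 6p = 3p + 169 → p* = $22, q* = 235.
With the tax collected from consumers, demand (in seller-price terms) shifts: qd = 367 − 6(p + 18).
New equilibrium: consumers pay $28, producers receive $10, q = 199. (Wedge: pb − ps = 18.)
Burden on consumers: $6; on producers: $12. (They sum to $18.)
The less price-elastic side of the market bears the larger share of a per-unit tax.

Consumers bear $6 per bushel; producers bear $12 per bushel.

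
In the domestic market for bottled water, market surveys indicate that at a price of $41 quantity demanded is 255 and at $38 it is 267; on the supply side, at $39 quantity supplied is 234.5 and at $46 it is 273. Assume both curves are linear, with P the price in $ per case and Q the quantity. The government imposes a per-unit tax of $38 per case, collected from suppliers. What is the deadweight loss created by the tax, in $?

Deadweight loss = $1672.

Demand slope: (267 − 255)/(38 − 41) = -4, so Qd = 419 − 4P.
Supply slope: (273 − 234.5)/(46 − 39) = 5.5, so Qs = 5.5P + 20.
Before the tax: set 419 − 4P = 5.5P + 20 → P* = $42, Q* = 251.
With the tax collected from suppliers, supply shifts: Qs = 5.5(P − 38) + 20.
Solving gives Q = 163 with consumers paying $64 and suppliers receiving $26 (the $38 wedge).
Quantity falls by |ΔQ| = |251 − 163| = 88.
DWL = ½ · t · |ΔQ| = ½ · 38 · 88 = $1672.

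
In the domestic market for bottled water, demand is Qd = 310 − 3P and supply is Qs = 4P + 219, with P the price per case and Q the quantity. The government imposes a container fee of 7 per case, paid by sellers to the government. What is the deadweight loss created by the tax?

Without the tax, 310 − 3P = 4P + 219 gives 7P = 91, so P* = 13 and Q* = 271.
With the tax collected from sellers, supply shifts: Qs = 4(P − 7) + 219.
Solving gives Q = 259 with consumers paying 17 and sellers receiving 10 (the 7 wedge).
Quantity falls by |ΔQ| = |271 − 259| = 12.
DWL = ½ · t · |ΔQ| = ½ · 7 · 12 = 42.

Deadweight loss = 42.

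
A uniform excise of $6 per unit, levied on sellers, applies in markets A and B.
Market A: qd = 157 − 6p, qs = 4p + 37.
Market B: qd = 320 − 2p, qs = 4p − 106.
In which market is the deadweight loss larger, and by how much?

Market A: pre-tax p* = $12, q* = 85; post-tax q = 70.6; deadweight loss = $43.2.
Market B: pre-tax p* = $71, q* = 178; post-tax q = 170; deadweight loss = $24.
Difference: $43.2 vs $24 → market A is larger by $19.2.

Market A, by $19.2.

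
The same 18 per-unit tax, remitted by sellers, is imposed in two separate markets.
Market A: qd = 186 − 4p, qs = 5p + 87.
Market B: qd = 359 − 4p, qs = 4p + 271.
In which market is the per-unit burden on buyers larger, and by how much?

Market A, by 1.

Market A: pre-tax p* = 11, q* = 142; post-tax q = 102; per-unit burden on buyers = 10.
Market B: pre-tax p* = 11, q* = 315; post-tax q = 279; per-unit burden on buyers = 9.
Difference: 10 vs 9 → market A is larger by 1.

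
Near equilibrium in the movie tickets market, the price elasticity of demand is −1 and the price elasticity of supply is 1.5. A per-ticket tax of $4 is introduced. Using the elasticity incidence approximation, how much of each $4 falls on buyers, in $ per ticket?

Incidence ratio: buyers' share ≈ εs / (εs + |εd|) = 1.5 / (1.5 + 1) = 0.6.
So buyers bear ≈ 0.6 × $4 = $2.4; suppliers bear $1.6.

Buyers bear ≈ $2.4 per ticket.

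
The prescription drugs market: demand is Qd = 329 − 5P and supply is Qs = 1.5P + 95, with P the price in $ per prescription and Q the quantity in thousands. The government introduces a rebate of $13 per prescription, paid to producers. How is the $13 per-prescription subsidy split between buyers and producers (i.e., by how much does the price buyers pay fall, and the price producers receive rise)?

Buyers gain $3 per prescription; producers gain $10 per prescription.

Without the subsidy, 329 − 5P = 1.5P + 95 gives 6.5P = 234, so P* = $36 and Q* = 149.
With a per-unit subsidy paid to producers, each receives P + 13 per unit sold, so supply becomes Qs = 1.5(P + 13) + 95.
Solving gives Q = 164 with buyers paying $33 and producers receiving $46 (the $13 wedge).
Gain to buyers: $3; to producers: $10. (They sum to $13.)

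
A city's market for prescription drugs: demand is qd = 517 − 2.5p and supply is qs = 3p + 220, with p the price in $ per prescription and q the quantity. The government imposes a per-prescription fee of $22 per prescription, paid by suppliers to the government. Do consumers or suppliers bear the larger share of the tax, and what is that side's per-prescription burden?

Without the tax, 517 − 2.5p = 3p + 220 gives 5.5p = 297, so p* = $54 and q* = 382.
With the tax collected from suppliers, supply shifts: qs = 3(p − 22) + 220.
New equilibrium: consumers pay $66, suppliers receive $44, q = 352. (Wedge: pb − ps = 22.)
Per-prescription burden: consumers $12, suppliers $10.
Consumers take the larger share because demand is less price-elastic here (demand slope 2.5 vs supply slope 3).
The less price-elastic side of the market bears the larger share of a per-unit tax.

Consumers bear the larger share: $12 per prescription.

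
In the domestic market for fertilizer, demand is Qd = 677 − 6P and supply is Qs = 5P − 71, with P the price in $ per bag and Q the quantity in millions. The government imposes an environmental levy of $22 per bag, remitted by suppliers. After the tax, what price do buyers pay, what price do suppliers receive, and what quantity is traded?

Before the tax: set 677 − 6P = 5P − 71 → P* = $68, Q* = 269.
With the tax collected from suppliers, supply shifts: Qs = 5(P − 22) − 71.
Solving gives Q = 209 with buyers paying $78 and suppliers receiving $56 (the $22 wedge).

Buyers pay $78; suppliers receive $56; quantity = 209.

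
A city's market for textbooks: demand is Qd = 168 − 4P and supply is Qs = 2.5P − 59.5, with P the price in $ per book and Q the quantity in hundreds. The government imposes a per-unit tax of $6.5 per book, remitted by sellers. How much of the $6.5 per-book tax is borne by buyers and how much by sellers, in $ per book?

Buyers bear $2.5 per book; sellers bear $4 per book.

Without the tax, 168 − 4P = 2.5P − 59.5 gives 6.5P = 227.5, so P* = $35 and Q* = 28.
With the tax collected from sellers, supply shifts: Qs = 2.5(P − 6.5) − 59.5.
New equilibrium: buyers pay $37.5, sellers receive $31, Q = 18. (Wedge: Pb − Ps = 6.5.)
Burden on buyers: $2.5; on sellers: $4. (They sum to $6.5.)
The less price-elastic side of the market bears the larger share of a per-unit tax.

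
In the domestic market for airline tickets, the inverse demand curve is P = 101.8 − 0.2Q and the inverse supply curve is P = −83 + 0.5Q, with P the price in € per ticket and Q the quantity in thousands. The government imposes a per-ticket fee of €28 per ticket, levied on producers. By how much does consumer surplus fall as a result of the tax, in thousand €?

Consumer surplus falls by €1952 thousand.

Rewrite in direct form: Qd = 509 − 5P and Qs = 2P + 166.
Without the tax, 509 − 5P = 2P + 166 gives 7P = 343, so P* = €49 and Q* = 264.
With the tax collected from producers, supply shifts: Qs = 2(P − 28) + 166.
New equilibrium: consumers pay €57, producers receive €29, Q = 224. (Wedge: Pb − Ps = 28.)
ΔCS is the trapezoid between Q = 224 and Q = 264 of height €8: ½ · (264 + 224) · 8 = €1952.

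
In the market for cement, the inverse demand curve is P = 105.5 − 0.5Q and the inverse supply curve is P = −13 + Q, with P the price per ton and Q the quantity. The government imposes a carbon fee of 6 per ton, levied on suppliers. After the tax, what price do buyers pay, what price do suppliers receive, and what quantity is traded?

Rewrite in direct form: Qd = 211 − 2P and Qs = P + 13.
Without the tax, 211 − 2P = P + 13 gives 3P = 198, so P* = 66 and Q* = 79.
With the tax collected from suppliers, supply shifts: Qs = (P − 6) + 13.
Solving gives Q = 75 with buyers paying 68 and suppliers receiving 62 (the 6 wedge).

Buyers pay 68; suppliers receive 62; quantity = 75.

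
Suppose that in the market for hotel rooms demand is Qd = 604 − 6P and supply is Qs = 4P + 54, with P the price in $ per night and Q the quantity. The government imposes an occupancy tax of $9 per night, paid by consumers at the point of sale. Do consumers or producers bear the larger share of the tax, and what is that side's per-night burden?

Producers bear the larger share: $5.4 per night.

Without the tax, 604 − 6P = 4P + 54 gives 10P = 550, so P* = $55 and Q* = 274.
With the tax collected from consumers, demand (in seller-price terms) shifts: Qd = 604 − 6(P + 9).
New equilibrium: consumers pay $58.6, producers receive $49.6, Q = 252.4. (Wedge: Pb − Ps = 9.)
Per-night burden: consumers $3.6, producers $5.4.
Producers take the larger share because supply is less price-elastic here (demand slope 6 vs supply slope 4).
The less price-elastic side of the market bears the larger share of a per-unit tax.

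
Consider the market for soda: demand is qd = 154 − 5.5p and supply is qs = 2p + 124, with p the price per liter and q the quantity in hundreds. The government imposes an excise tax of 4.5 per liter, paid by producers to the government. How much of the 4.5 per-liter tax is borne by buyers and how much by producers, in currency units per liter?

Without the tax, 154 − 5.5p = 2p + 124 gives 7.5p = 30, so p* = 4 and q* = 132.
With the tax collected from producers, supply shifts: qs = 2(p − 4.5) + 124.
Solving gives q = 125.4 with buyers paying 5.2 and producers receiving 0.7 (the 4.5 wedge).
Burden on buyers: 1.2; on producers: 3.3. (They sum to 4.5.)
The less price-elastic side of the market bears the larger share of a per-unit tax.

Buyers bear 1.2 per liter; producers bear 3.3 per liter.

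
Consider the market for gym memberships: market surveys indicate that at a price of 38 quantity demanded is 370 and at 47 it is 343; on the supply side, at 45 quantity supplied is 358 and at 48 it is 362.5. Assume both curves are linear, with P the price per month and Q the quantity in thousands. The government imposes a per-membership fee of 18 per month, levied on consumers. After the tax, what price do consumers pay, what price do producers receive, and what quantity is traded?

Demand slope: (343 − 370)/(47 − 38) = -3, so Qd = 484 − 3P.
Supply slope: (362.5 − 358)/(48 − 45) = 1.5, so Qs = 1.5P + 290.5.
Before the tax: set 484 − 3P = 1.5P + 290.5 → P* = 43, Q* = 355.
With the tax collected from consumers, demand (in seller-price terms) shifts: Qd = 484 − 3(P + 18).
New equilibrium: consumers pay 49, producers receive 31, Q = 337. (Wedge: Pb − Ps = 18.)

Consumers pay 49; producers receive 31; quantity = 337.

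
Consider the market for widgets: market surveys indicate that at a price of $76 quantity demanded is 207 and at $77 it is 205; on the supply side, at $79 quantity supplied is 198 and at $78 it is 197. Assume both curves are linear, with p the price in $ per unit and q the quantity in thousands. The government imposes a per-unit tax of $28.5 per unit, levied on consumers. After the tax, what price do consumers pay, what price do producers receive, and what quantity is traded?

Demand slope: (205 − 207)/(77 − 76) = -2, so qd = 359 − 2p.
Supply slope: (197 − 198)/(78 − 79) = 1, so qs = p + 119.
Before the tax: set 359 − 2p = p + 119 → p* = $80, q* = 199.
With the tax collected from consumers, demand (in seller-price terms) shifts: qd = 359 − 2(p + 28.5).
Solving gives q = 180 with consumers paying $89.5 and producers receiving $61 (the $28.5 wedge).
The less price-elastic side of the market bears the larger share of a per-unit tax.

Consumers pay $89.5; producers receive $61; quantity = 180.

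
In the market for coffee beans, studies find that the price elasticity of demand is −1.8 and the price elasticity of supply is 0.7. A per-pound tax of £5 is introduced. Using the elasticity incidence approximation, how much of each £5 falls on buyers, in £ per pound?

Buyers bear ≈ £1.4 per pound.

Incidence ratio: buyers' share ≈ εs / (εs + |εd|) = 0.7 / (0.7 + 1.8) = 0.28.
So buyers bear ≈ 0.28 × £5 = £1.4; producers bear £3.6.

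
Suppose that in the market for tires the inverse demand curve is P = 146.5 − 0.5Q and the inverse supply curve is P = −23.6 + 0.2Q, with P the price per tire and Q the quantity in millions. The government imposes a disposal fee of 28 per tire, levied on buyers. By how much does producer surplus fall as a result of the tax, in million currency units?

Producer surplus falls by 1784 million.

Inverting to Q(P) form: Qd = 293 − 2P; Qs = 5P + 118.
Without the tax, 293 − 2P = 5P + 118 gives 7P = 175, so P* = 25 and Q* = 243.
With the tax collected from buyers, demand (in seller-price terms) shifts: Qd = 293 − 2(P + 28).
New equilibrium: buyers pay 45, suppliers receive 17, Q = 203. (Wedge: Pb − Ps = 28.)
ΔPS is the trapezoid between Q = 203 and Q = 243 of height 8: ½ · (243 + 203) · 8 = 1784.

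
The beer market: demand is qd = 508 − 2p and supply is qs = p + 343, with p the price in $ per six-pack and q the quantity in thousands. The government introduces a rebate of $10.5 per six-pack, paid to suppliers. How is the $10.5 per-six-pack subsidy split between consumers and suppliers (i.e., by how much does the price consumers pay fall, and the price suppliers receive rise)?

Before the subsidy: set 508 − 2p = p + 343 → p* = $55, q* = 398.
With a per-unit subsidy paid to suppliers, each receives p + 10.5 per unit sold, so supply becomes qs = (p + 10.5) + 343.
Solving gives q = 405 with consumers paying $51.5 and suppliers receiving $62 (the $10.5 wedge).
Gain to consumers: $3.5; to suppliers: $7. (They sum to $10.5.)

Consumers gain $3.5 per six-pack; suppliers gain $7 per six-pack.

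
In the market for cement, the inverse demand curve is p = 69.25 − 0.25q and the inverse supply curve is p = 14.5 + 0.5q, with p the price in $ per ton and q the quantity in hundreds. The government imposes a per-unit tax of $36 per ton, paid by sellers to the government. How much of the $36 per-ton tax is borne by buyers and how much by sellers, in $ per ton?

Buyers bear $12 per ton; sellers bear $24 per ton.

Rewrite in direct form: qd = 277 − 4p and qs = 2p − 29.
Without the tax, 277 − 4p = 2p − 29 gives 6p = 306, so p* = $51 and q* = 73.
With the tax collected from sellers, supply shifts: qs = 2(p − 36) − 29.
New equilibrium: buyers pay $63, sellers receive $27, q = 25. (Wedge: pb − ps = 36.)
Burden on buyers: $12; on sellers: $24. (They sum to $36.)
The less price-elastic side of the market bears the larger share of a per-unit tax.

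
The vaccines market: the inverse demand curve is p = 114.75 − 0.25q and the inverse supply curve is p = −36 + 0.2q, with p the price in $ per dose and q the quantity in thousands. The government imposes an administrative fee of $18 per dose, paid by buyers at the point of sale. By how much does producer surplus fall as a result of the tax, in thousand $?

Inverting to q(p) form: qd = 459 − 4p; qs = 5p + 180.
Without the tax, 459 − 4p = 5p + 180 gives 9p = 279, so p* = $31 and q* = 335.
With the tax collected from buyers, demand (in seller-price terms) shifts: qd = 459 − 4(p + 18).
New equilibrium: buyers pay $41, suppliers receive $23, q = 295. (Wedge: pb − ps = 18.)
ΔPS is the trapezoid between Q = 295 and Q = 335 of height $8: ½ · (335 + 295) · 8 = $2520.

Producer surplus falls by $2520 thousand.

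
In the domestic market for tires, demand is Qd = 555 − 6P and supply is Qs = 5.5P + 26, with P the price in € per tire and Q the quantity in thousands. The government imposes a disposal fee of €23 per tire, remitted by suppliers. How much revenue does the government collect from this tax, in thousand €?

Tax revenue = €4899 thousand.

Before the tax: set 555 − 6P = 5.5P + 26 → P* = €46, Q* = 279.
With the tax collected from suppliers, supply shifts: Qs = 5.5(P − 23) + 26.
New equilibrium: consumers pay €57, suppliers receive €34, Q = 213. (Wedge: Pb − Ps = 23.)
Revenue = t · Q = 23 · 213 = €4899.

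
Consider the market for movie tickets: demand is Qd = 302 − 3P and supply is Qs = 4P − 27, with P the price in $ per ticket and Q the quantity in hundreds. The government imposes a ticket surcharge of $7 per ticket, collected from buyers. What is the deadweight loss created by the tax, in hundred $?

Without the tax, 302 − 3P = 4P − 27 gives 7P = 329, so P* = $47 and Q* = 161.
With the tax collected from buyers, demand (in seller-price terms) shifts: Qd = 302 − 3(P + 7).
New equilibrium: buyers pay $51, producers receive $44, Q = 149. (Wedge: Pb − Ps = 7.)
Quantity falls by |ΔQ| = |161 − 149| = 12.
DWL = ½ · t · |ΔQ| = ½ · 7 · 12 = $42.

Deadweight loss = $42 hundred.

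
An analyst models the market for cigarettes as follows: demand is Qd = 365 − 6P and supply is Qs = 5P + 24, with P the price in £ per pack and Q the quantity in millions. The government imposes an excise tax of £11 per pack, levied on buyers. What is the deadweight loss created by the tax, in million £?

Before the tax: set 365 − 6P = 5P + 24 → P* = £31, Q* = 179.
With the tax collected from buyers, demand (in seller-price terms) shifts: Qd = 365 − 6(P + 11).
New equilibrium: buyers pay £36, suppliers receive £25, Q = 149. (Wedge: Pb − Ps = 11.)
Quantity falls by |ΔQ| = |179 − 149| = 30.
DWL = ½ · t · |ΔQ| = ½ · 11 · 30 = £165.

Deadweight loss = £165 million.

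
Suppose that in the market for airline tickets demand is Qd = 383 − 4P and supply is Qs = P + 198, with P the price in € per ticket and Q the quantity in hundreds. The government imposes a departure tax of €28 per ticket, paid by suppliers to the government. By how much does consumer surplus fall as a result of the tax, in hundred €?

Consumer surplus falls by €1253.28 hundred.

Without the tax, 383 − 4P = P + 198 gives 5P = 185, so P* = €37 and Q* = 235.
With the tax collected from suppliers, supply shifts: Qs = (P − 28) + 198.
New equilibrium: buyers pay €42.6, suppliers receive €14.6, Q = 212.6. (Wedge: Pb − Ps = 28.)
ΔCS is the trapezoid between Q = 212.6 and Q = 235 of height €5.6: ½ · (235 + 212.6) · 5.6 = €1253.28.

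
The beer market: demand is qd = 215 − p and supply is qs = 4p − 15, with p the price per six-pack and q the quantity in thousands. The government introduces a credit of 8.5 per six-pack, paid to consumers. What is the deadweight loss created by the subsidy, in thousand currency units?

Deadweight loss = 28.9 thousand.

Without the subsidy, 215 − p = 4p − 15 gives 5p = 230, so p* = 46 and q* = 169.
With a per-unit subsidy paid to consumers, each effectively pays p − 8.5, so demand becomes qd = 215 − (p − 8.5).
New equilibrium: consumers pay 39.2, sellers receive 47.7, q = 175.8. (Wedge: pb − ps = −8.5.)
Quantity rises by |ΔQ| = |169 − 175.8| = 6.8.
DWL = ½ · t · |ΔQ| = ½ · 8.5 · 6.8 = 28.9.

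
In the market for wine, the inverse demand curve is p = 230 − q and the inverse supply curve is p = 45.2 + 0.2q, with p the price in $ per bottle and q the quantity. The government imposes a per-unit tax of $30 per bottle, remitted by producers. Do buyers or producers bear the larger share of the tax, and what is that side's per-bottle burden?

Buyers bear the larger share: $25 per bottle.

Inverting to q(p) form: qd = 230 − p; qs = 5p − 226.
Before the tax: set 230 − p = 5p − 226 → p* = $76, q* = 154.
With the tax collected from producers, supply shifts: qs = 5(p − 30) − 226.
Solving gives q = 129 with buyers paying $101 and producers receiving $71 (the $30 wedge).
Per-bottle burden: buyers $25, producers $5.
Buyers take the larger share because demand is less price-elastic here (demand slope 1 vs supply slope 5).
The less price-elastic side of the market bears the larger share of a per-unit tax.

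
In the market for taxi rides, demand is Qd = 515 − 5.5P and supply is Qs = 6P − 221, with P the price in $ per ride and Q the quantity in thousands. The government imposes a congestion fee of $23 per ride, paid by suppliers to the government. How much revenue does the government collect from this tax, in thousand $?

Tax revenue = $2231 thousand.

Before the tax: set 515 − 5.5P = 6P − 221 → P* = $64, Q* = 163.
With the tax collected from suppliers, supply shifts: Qs = 6(P − 23) − 221.
Solving gives Q = 97 with consumers paying $76 and suppliers receiving $53 (the $23 wedge).
Revenue = t · Q = 23 · 97 = $2231.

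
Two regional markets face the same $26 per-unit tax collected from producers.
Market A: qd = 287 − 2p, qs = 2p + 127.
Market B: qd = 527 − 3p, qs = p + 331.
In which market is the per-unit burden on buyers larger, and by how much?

Market A: pre-tax p* = $40, q* = 207; post-tax q = 181; per-unit burden on buyers = $13.
Market B: pre-tax p* = $49, q* = 380; post-tax q = 360.5; per-unit burden on buyers = $6.5.
Difference: $13 vs $6.5 → market A is larger by $6.5.

Market A, by $6.5.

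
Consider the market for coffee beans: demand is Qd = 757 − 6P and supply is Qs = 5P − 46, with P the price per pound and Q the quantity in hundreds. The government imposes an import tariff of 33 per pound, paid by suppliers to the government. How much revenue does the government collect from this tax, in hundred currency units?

Tax revenue = 7557 hundred.

Before the tax: set 757 − 6P = 5P − 46 → P* = 73, Q* = 319.
With the tax collected from suppliers, supply shifts: Qs = 5(P − 33) − 46.
Solving gives Q = 229 with buyers paying 88 and suppliers receiving 55 (the 33 wedge).
Revenue = t · Q = 33 · 229 = 7557.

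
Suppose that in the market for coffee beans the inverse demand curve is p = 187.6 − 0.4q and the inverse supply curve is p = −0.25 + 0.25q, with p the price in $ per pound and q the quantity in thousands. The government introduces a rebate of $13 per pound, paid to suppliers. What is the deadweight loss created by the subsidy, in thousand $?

Rewrite in direct form: qd = 469 − 2.5p and qs = 4p + 1.
Before the subsidy: set 469 − 2.5p = 4p + 1 → p* = $72, q* = 289.
With a per-unit subsidy paid to suppliers, each receives p + 13 per unit sold, so supply becomes qs = 4(p + 13) + 1.
Solving gives q = 309 with buyers paying $64 and suppliers receiving $77 (the $13 wedge).
Quantity rises by |ΔQ| = |289 − 309| = 20.
DWL = ½ · t · |ΔQ| = ½ · 13 · 20 = $130.

Deadweight loss = $130 thousand.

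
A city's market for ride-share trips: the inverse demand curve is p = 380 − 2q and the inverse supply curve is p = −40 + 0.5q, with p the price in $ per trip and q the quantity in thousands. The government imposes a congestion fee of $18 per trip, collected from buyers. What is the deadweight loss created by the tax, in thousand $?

Rewrite in direct form: qd = 190 − 0.5p and qs = 2p + 80.
Before the tax: set 190 − 0.5p = 2p + 80 → p* = $44, q* = 168.
With the tax collected from buyers, demand (in seller-price terms) shifts: qd = 190 − 0.5(p + 18).
Solving gives q = 160.8 with buyers paying $58.4 and suppliers receiving $40.4 (the $18 wedge).
Quantity falls by |ΔQ| = |168 − 160.8| = 7.2.
DWL = ½ · t · |ΔQ| = ½ · 18 · 7.2 = $64.8.

Deadweight loss = $64.8 thousand.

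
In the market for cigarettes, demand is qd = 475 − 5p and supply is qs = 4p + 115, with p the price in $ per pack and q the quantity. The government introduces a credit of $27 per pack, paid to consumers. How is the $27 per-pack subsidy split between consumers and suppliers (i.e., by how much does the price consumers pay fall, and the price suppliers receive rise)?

Consumers gain $12 per pack; suppliers gain $15 per pack.

Without the subsidy, 475 − 5p = 4p + 115 gives 9p = 360, so p* = $40 and q* = 275.
With a per-unit subsidy paid to consumers, each effectively pays p − 27, so demand becomes qd = 475 − 5(p − 27).
New equilibrium: consumers pay $28, suppliers receive $55, q = 335. (Wedge: pb − ps = −27.)
Gain to consumers: $12; to suppliers: $15. (They sum to $27.)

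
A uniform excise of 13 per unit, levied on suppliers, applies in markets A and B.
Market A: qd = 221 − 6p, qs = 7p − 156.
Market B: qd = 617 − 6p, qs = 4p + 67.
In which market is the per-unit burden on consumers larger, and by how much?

Market A: pre-tax p* = 29, q* = 47; post-tax q = 5; per-unit burden on consumers = 7.
Market B: pre-tax p* = 55, q* = 287; post-tax q = 255.8; per-unit burden on consumers = 5.2.
Difference: 7 vs 5.2 → market A is larger by 1.8.

Market A, by 1.8.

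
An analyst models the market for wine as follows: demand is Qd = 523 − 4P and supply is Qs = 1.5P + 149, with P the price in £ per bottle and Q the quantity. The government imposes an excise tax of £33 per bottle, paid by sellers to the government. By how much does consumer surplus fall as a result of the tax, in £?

Consumer surplus falls by £2097.

Before the tax: set 523 − 4P = 1.5P + 149 → P* = £68, Q* = 251.
With the tax collected from sellers, supply shifts: Qs = 1.5(P − 33) + 149.
New equilibrium: consumers pay £77, sellers receive £44, Q = 215. (Wedge: Pb − Ps = 33.)
ΔCS is the trapezoid between Q = 215 and Q = 251 of height £9: ½ · (251 + 215) · 9 = £2097.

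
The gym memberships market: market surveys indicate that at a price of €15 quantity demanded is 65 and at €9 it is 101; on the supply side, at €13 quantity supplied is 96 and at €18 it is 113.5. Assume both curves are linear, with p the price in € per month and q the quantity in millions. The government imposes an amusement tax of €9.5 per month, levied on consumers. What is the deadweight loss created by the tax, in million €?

Deadweight loss = €99.75 million.

Demand slope: (101 − 65)/(9 − 15) = -6, so qd = 155 − 6p.
Supply slope: (113.5 − 96)/(18 − 13) = 3.5, so qs = 3.5p + 50.5.
Before the tax: set 155 − 6p = 3.5p + 50.5 → p* = €11, q* = 89.
With the tax collected from consumers, demand (in seller-price terms) shifts: qd = 155 − 6(p + 9.5).
Solving gives q = 68 with consumers paying €14.5 and sellers receiving €5 (the €9.5 wedge).
Quantity falls by |ΔQ| = |89 − 68| = 21.
DWL = ½ · t · |ΔQ| = ½ · 9.5 · 21 = €99.75.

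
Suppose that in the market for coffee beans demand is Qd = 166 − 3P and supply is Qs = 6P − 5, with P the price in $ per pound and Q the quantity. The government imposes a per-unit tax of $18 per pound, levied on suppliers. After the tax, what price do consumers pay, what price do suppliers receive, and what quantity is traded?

Without the tax, 166 − 3P = 6P − 5 gives 9P = 171, so P* = $19 and Q* = 109.
With the tax collected from suppliers, supply shifts: Qs = 6(P − 18) − 5.
New equilibrium: consumers pay $31, suppliers receive $13, Q = 73. (Wedge: Pb − Ps = 18.)
The less price-elastic side of the market bears the larger share of a per-unit tax.

Consumers pay $31; suppliers receive $13; quantity = 73.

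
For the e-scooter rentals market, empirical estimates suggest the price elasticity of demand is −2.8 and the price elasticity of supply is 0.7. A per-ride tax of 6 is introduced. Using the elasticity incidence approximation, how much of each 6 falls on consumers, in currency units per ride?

Incidence ratio: consumers' share ≈ εs / (εs + |εd|) = 0.7 / (0.7 + 2.8) = 0.2.
So consumers bear ≈ 0.2 × 6 = 1.2; sellers bear 4.8.

Consumers bear ≈ 1.2 per ride.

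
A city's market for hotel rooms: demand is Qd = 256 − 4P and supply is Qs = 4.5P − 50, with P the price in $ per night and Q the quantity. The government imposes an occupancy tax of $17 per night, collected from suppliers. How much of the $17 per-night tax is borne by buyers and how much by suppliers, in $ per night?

Buyers bear $9 per night; suppliers bear $8 per night.

Before the tax: set 256 − 4P = 4.5P − 50 → P* = $36, Q* = 112.
With the tax collected from suppliers, supply shifts: Qs = 4.5(P − 17) − 50.
New equilibrium: buyers pay $45, suppliers receive $28, Q = 76. (Wedge: Pb − Ps = 17.)
Burden on buyers: $9; on suppliers: $8. (They sum to $17.)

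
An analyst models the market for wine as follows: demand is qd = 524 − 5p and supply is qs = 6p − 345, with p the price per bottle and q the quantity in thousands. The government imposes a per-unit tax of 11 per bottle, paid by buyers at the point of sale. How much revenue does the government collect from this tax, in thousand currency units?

Tax revenue = 1089 thousand.

Before the tax: set 524 − 5p = 6p − 345 → p* = 79, q* = 129.
With the tax collected from buyers, demand (in seller-price terms) shifts: qd = 524 − 5(p + 11).
New equilibrium: buyers pay 85, suppliers receive 74, q = 99. (Wedge: pb − ps = 11.)
Revenue = t · Q = 11 · 99 = 1089.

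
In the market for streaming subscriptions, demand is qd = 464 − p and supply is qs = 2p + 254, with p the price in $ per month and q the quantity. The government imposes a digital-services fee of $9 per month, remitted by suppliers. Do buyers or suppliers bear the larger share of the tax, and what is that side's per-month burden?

Buyers bear the larger share: $6 per month.

Before the tax: set 464 − p = 2p + 254 → p* = $70, q* = 394.
With the tax collected from suppliers, supply shifts: qs = 2(p − 9) + 254.
New equilibrium: buyers pay $76, suppliers receive $67, q = 388. (Wedge: pb − ps = 9.)
Per-month burden: buyers $6, suppliers $3.
Buyers take the larger share because demand is less price-elastic here (demand slope 1 vs supply slope 2).
The less price-elastic side of the market bears the larger share of a per-unit tax.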